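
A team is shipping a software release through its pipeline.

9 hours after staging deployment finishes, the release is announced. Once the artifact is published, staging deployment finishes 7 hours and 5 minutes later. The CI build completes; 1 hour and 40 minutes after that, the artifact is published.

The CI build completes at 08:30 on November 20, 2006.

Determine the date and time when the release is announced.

The CI build completes: 08:30 Nov 20, 2006.
The artifact is published: 08:30 Nov 20, 2006 + 1h40m = 10:10 Nov 20, 2006.
Staging deployment finishes: 10:10 Nov 20, 2006 + 7h05m = 17:15 Nov 20, 2006.
The release is announced: 17:15 Nov 20, 2006 + 9h = 02:15 Nov 21, 2006.

02:15 on November 21, 2006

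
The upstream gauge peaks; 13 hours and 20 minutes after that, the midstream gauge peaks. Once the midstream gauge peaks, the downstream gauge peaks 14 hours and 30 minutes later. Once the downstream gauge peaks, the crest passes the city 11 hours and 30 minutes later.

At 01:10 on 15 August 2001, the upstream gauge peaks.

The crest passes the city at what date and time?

The upstream gauge peaks: 01:10 Aug 15, 2001.
The midstream gauge peaks: 01:10 Aug 15, 2001 + 13h20m = 14:30 Aug 15, 2001.
The downstream gauge peaks: 14:30 Aug 15, 2001 + 14h30m = 05:00 Aug 16, 2001.
The crest passes the city: 05:00 Aug 16, 2001 + 11h30m = 16:30 Aug 16, 2001.

16:30 on 16 August 2001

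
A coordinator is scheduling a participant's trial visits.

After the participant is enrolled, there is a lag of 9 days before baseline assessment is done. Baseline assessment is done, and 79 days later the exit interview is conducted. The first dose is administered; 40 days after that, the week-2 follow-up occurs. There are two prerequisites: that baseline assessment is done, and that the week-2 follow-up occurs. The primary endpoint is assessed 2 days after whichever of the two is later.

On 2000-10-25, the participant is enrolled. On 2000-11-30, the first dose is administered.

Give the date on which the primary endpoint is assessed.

The participant is enrolled: Oct 25, 2000.
Baseline assessment is done: Oct 25, 2000 + 9 days = Nov 3, 2000.
The first dose is administered: Nov 30, 2000.
The week-2 follow-up occurs: Nov 30, 2000 + 40 days = Jan 9, 2001.
Both prerequisites met — baseline assessment is done (Nov 3, 2000), the week-2 follow-up occurs (Jan 9, 2001); the later is Jan 9, 2001.
The primary endpoint is assessed: Jan 9, 2001 + 2 days = Jan 11, 2001.

2001-01-11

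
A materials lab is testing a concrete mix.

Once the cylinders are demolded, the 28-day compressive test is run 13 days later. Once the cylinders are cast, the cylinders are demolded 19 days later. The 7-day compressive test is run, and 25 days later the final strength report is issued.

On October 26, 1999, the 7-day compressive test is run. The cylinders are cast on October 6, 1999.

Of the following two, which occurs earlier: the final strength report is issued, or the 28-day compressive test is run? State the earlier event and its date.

The 28-day compressive test is run — November 7, 1999

The 7-day compressive test is run: Oct 26, 1999.
The final strength report is issued: Oct 26, 1999 + 25 days = Nov 20, 1999.
The cylinders are cast: Oct 6, 1999.
The cylinders are demolded: Oct 6, 1999 + 19 days = Oct 25, 1999.
The 28-day compressive test is run: Oct 25, 1999 + 13 days = Nov 7, 1999.
Comparing: the final strength report is issued on Nov 20, 1999 vs the 28-day compressive test is run on Nov 7, 1999. Earlier: the 28-day compressive test is run.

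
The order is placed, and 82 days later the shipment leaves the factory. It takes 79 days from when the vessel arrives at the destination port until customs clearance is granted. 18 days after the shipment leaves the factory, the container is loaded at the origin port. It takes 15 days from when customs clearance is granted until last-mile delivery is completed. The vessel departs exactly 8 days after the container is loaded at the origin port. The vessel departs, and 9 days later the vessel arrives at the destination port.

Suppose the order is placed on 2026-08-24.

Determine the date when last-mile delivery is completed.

The order is placed: Aug 24, 2026.
The shipment leaves the factory: Aug 24, 2026 + 82 days = Nov 14, 2026.
The container is loaded at the origin port: Nov 14, 2026 + 18 days = Dec 2, 2026.
The vessel departs: Dec 2, 2026 + 8 days = Dec 10, 2026.
The vessel arrives at the destination port: Dec 10, 2026 + 9 days = Dec 19, 2026.
Customs clearance is granted: Dec 19, 2026 + 79 days = Mar 8, 2027.
Last-mile delivery is completed: Mar 8, 2027 + 15 days = Mar 23, 2027.

2027-03-23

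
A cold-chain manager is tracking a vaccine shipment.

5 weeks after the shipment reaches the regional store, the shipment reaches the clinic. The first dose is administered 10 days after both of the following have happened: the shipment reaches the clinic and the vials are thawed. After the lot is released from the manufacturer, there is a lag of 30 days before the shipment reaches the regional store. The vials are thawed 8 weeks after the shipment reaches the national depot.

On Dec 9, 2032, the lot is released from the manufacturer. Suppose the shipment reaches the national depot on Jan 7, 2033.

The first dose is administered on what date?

The lot is released from the manufacturer: Dec 9, 2032.
The shipment reaches the regional store: Dec 9, 2032 + 30 days = Jan 8, 2033.
The shipment reaches the clinic: Jan 8, 2033 + 5 weeks = Feb 12, 2033.
The shipment reaches the national depot: Jan 7, 2033.
The vials are thawed: Jan 7, 2033 + 8 weeks = Mar 4, 2033.
Both prerequisites met — the shipment reaches the clinic (Feb 12, 2033), the vials are thawed (Mar 4, 2033); the later is Mar 4, 2033.
The first dose is administered: Mar 4, 2033 + 10 days = Mar 14, 2033.

Mar 14, 2033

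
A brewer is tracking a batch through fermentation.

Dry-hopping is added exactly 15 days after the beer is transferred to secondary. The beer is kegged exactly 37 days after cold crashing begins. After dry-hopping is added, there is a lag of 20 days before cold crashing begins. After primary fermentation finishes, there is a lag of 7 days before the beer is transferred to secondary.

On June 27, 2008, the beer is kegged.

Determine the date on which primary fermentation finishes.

April 9, 2008

The beer is kegged: Jun 27, 2008.
Cold crashing begins: Jun 27, 2008 − 37 days = May 21, 2008.
Dry-hopping is added: May 21, 2008 − 20 days = May 1, 2008.
The beer is transferred to secondary: May 1, 2008 − 15 days = Apr 16, 2008.
Primary fermentation finishes: Apr 16, 2008 − 7 days = Apr 9, 2008.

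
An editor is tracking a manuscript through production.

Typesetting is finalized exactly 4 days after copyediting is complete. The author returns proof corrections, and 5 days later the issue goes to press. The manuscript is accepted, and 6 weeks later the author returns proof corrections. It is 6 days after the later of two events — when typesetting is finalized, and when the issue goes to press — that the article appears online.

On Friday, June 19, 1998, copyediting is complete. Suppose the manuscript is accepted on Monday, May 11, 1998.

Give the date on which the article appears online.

Copyediting is complete: Jun 19, 1998.
Typesetting is finalized: Jun 19, 1998 + 4 days = Jun 23, 1998.
The manuscript is accepted: May 11, 1998.
The author returns proof corrections: May 11, 1998 + 6 weeks = Jun 22, 1998.
The issue goes to press: Jun 22, 1998 + 5 days = Jun 27, 1998.
Both prerequisites met — typesetting is finalized (Jun 23, 1998), the issue goes to press (Jun 27, 1998); the later is Jun 27, 1998.
The article appears online: Jun 27, 1998 + 6 days = Jul 3, 1998.

Friday, July 3, 1998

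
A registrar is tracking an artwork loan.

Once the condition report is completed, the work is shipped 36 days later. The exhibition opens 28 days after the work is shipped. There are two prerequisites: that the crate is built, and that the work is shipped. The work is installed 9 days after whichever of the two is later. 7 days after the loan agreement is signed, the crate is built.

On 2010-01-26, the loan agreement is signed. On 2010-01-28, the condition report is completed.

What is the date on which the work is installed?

The loan agreement is signed: Jan 26, 2010.
The crate is built: Jan 26, 2010 + 7 days = Feb 2, 2010.
The condition report is completed: Jan 28, 2010.
The work is shipped: Jan 28, 2010 + 36 days = Mar 5, 2010.
Both prerequisites met — the crate is built (Feb 2, 2010), the work is shipped (Mar 5, 2010); the later is Mar 5, 2010.
The work is installed: Mar 5, 2010 + 9 days = Mar 14, 2010.

2010-03-14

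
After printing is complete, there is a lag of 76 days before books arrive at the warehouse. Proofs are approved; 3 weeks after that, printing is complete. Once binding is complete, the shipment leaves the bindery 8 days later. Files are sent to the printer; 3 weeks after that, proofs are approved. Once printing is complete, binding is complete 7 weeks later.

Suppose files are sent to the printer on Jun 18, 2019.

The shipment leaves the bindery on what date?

Sep 25, 2019

Files are sent to the printer: Jun 18, 2019.
Proofs are approved: Jun 18, 2019 + 3 weeks = Jul 9, 2019.
Printing is complete: Jul 9, 2019 + 3 weeks = Jul 30, 2019.
Binding is complete: Jul 30, 2019 + 7 weeks = Sep 17, 2019.
The shipment leaves the bindery: Sep 17, 2019 + 8 days = Sep 25, 2019.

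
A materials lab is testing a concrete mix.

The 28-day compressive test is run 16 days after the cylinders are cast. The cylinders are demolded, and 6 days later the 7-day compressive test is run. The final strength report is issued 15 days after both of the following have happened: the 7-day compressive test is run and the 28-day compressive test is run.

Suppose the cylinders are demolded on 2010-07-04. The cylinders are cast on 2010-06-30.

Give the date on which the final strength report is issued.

The cylinders are demolded: Jul 4, 2010.
The 7-day compressive test is run: Jul 4, 2010 + 6 days = Jul 10, 2010.
The cylinders are cast: Jun 30, 2010.
The 28-day compressive test is run: Jun 30, 2010 + 16 days = Jul 16, 2010.
Both prerequisites met — the 7-day compressive test is run (Jul 10, 2010), the 28-day compressive test is run (Jul 16, 2010); the later is Jul 16, 2010.
The final strength report is issued: Jul 16, 2010 + 15 days = Jul 31, 2010.

2010-07-31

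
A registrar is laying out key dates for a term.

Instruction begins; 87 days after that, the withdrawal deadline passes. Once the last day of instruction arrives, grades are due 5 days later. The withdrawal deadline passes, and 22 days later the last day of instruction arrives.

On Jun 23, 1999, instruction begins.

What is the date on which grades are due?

Oct 15, 1999

Instruction begins: Jun 23, 1999.
The withdrawal deadline passes: Jun 23, 1999 + 87 days = Sep 18, 1999.
The last day of instruction arrives: Sep 18, 1999 + 22 days = Oct 10, 1999.
Grades are due: Oct 10, 1999 + 5 days = Oct 15, 1999.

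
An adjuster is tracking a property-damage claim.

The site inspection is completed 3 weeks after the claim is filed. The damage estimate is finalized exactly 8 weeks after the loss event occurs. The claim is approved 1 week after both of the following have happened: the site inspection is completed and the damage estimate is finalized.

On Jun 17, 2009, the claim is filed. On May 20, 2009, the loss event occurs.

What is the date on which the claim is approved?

The claim is filed: Jun 17, 2009.
The site inspection is completed: Jun 17, 2009 + 3 weeks = Jul 8, 2009.
The loss event occurs: May 20, 2009.
The damage estimate is finalized: May 20, 2009 + 8 weeks = Jul 15, 2009.
Both prerequisites met — the site inspection is completed (Jul 8, 2009), the damage estimate is finalized (Jul 15, 2009); the later is Jul 15, 2009.
The claim is approved: Jul 15, 2009 + 1 week = Jul 22, 2009.

Jul 22, 2009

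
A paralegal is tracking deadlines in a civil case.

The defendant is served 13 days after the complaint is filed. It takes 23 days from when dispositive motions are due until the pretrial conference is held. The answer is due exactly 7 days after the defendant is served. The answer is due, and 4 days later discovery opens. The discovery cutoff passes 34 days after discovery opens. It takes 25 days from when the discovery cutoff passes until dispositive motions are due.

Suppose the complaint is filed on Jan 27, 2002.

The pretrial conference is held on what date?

May 13, 2002

The complaint is filed: Jan 27, 2002.
The defendant is served: Jan 27, 2002 + 13 days = Feb 9, 2002.
The answer is due: Feb 9, 2002 + 7 days = Feb 16, 2002.
Discovery opens: Feb 16, 2002 + 4 days = Feb 20, 2002.
The discovery cutoff passes: Feb 20, 2002 + 34 days = Mar 26, 2002.
Dispositive motions are due: Mar 26, 2002 + 25 days = Apr 20, 2002.
The pretrial conference is held: Apr 20, 2002 + 23 days = May 13, 2002.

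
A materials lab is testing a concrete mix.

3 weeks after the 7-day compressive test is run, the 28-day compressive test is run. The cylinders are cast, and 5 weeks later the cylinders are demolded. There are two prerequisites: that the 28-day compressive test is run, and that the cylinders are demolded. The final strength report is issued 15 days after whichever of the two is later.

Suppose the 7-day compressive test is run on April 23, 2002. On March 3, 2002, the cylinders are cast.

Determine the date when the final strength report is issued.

May 29, 2002

The 7-day compressive test is run: Apr 23, 2002.
The 28-day compressive test is run: Apr 23, 2002 + 3 weeks = May 14, 2002.
The cylinders are cast: Mar 3, 2002.
The cylinders are demolded: Mar 3, 2002 + 5 weeks = Apr 7, 2002.
Both prerequisites met — the 28-day compressive test is run (May 14, 2002), the cylinders are demolded (Apr 7, 2002); the later is May 14, 2002.
The final strength report is issued: May 14, 2002 + 15 days = May 29, 2002.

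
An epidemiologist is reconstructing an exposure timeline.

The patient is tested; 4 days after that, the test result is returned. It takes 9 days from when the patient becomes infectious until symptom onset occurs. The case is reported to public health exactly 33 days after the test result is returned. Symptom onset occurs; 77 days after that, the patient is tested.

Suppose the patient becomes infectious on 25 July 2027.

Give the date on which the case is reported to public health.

25 November 2027

The patient becomes infectious: Jul 25, 2027.
Symptom onset occurs: Jul 25, 2027 + 9 days = Aug 3, 2027.
The patient is tested: Aug 3, 2027 + 77 days = Oct 19, 2027.
The test result is returned: Oct 19, 2027 + 4 days = Oct 23, 2027.
The case is reported to public health: Oct 23, 2027 + 33 days = Nov 25, 2027.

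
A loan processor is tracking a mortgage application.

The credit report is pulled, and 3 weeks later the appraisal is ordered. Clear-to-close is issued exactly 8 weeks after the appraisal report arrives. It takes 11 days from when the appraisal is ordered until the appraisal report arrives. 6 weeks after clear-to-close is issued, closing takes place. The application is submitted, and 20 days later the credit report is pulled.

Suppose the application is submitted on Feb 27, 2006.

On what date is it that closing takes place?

Jul 27, 2006

The application is submitted: Feb 27, 2006.
The credit report is pulled: Feb 27, 2006 + 20 days = Mar 19, 2006.
The appraisal is ordered: Mar 19, 2006 + 3 weeks = Apr 9, 2006.
The appraisal report arrives: Apr 9, 2006 + 11 days = Apr 20, 2006.
Clear-to-close is issued: Apr 20, 2006 + 8 weeks = Jun 15, 2006.
Closing takes place: Jun 15, 2006 + 6 weeks = Jul 27, 2006.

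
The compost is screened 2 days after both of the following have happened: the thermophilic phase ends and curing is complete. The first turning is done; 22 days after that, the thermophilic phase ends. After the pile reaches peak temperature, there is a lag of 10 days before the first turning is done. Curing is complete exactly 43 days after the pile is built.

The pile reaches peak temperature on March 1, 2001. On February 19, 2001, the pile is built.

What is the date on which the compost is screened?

The pile reaches peak temperature: Mar 1, 2001.
The first turning is done: Mar 1, 2001 + 10 days = Mar 11, 2001.
The thermophilic phase ends: Mar 11, 2001 + 22 days = Apr 2, 2001.
The pile is built: Feb 19, 2001.
Curing is complete: Feb 19, 2001 + 43 days = Apr 3, 2001.
Both prerequisites met — the thermophilic phase ends (Apr 2, 2001), curing is complete (Apr 3, 2001); the later is Apr 3, 2001.
The compost is screened: Apr 3, 2001 + 2 days = Apr 5, 2001.

April 5, 2001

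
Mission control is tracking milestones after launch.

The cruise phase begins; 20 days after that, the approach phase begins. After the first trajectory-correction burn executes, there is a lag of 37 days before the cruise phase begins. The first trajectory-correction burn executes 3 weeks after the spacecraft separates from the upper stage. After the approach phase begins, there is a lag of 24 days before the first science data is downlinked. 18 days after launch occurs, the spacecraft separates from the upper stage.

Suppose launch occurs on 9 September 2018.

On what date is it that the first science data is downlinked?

Launch occurs: Sep 9, 2018.
The spacecraft separates from the upper stage: Sep 9, 2018 + 18 days = Sep 27, 2018.
The first trajectory-correction burn executes: Sep 27, 2018 + 3 weeks = Oct 18, 2018.
The cruise phase begins: Oct 18, 2018 + 37 days = Nov 24, 2018.
The approach phase begins: Nov 24, 2018 + 20 days = Dec 14, 2018.
The first science data is downlinked: Dec 14, 2018 + 24 days = Jan 7, 2019.

7 January 2019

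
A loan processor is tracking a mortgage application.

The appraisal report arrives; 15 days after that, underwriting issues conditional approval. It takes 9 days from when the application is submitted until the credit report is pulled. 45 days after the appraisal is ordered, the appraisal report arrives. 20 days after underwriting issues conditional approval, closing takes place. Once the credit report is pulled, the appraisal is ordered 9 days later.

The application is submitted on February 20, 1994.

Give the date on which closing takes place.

May 29, 1994

The application is submitted: Feb 20, 1994.
The credit report is pulled: Feb 20, 1994 + 9 days = Mar 1, 1994.
The appraisal is ordered: Mar 1, 1994 + 9 days = Mar 10, 1994.
The appraisal report arrives: Mar 10, 1994 + 45 days = Apr 24, 1994.
Underwriting issues conditional approval: Apr 24, 1994 + 15 days = May 9, 1994.
Closing takes place: May 9, 1994 + 20 days = May 29, 1994.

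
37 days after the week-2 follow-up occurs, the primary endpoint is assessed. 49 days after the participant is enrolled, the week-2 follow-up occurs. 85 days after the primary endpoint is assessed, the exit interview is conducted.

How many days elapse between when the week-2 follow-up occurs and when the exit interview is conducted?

Causal path: the week-2 follow-up occurs → the primary endpoint is assessed → the exit interview is conducted.
Total delay along the path: 37 + 85 = 122 days.

122 days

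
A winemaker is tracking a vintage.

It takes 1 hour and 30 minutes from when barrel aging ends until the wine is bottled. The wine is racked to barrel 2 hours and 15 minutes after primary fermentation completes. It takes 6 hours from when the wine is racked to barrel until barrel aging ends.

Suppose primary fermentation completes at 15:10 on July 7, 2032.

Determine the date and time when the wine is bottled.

Primary fermentation completes: 15:10 Jul 7, 2032.
The wine is racked to barrel: 15:10 Jul 7, 2032 + 2h15m = 17:25 Jul 7, 2032.
Barrel aging ends: 17:25 Jul 7, 2032 + 6h = 23:25 Jul 7, 2032.
The wine is bottled: 23:25 Jul 7, 2032 + 1h30m = 00:55 Jul 8, 2032.

00:55 on July 8, 2032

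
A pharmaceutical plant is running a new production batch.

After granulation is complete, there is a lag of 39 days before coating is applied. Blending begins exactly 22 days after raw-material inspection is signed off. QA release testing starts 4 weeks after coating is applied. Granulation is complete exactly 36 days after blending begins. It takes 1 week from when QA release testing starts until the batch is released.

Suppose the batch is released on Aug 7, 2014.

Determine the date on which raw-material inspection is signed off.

The batch is released: Aug 7, 2014.
QA release testing starts: Aug 7, 2014 − 1 week = Jul 31, 2014.
Coating is applied: Jul 31, 2014 − 4 weeks = Jul 3, 2014.
Granulation is complete: Jul 3, 2014 − 39 days = May 25, 2014.
Blending begins: May 25, 2014 − 36 days = Apr 19, 2014.
Raw-material inspection is signed off: Apr 19, 2014 − 22 days = Mar 28, 2014.

Mar 28, 2014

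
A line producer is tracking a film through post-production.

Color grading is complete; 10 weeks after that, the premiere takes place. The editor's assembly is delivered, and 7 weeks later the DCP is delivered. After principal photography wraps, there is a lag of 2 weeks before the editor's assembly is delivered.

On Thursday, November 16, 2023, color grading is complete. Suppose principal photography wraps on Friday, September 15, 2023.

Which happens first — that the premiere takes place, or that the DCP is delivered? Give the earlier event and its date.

The DCP is delivered — Friday, November 17, 2023

Color grading is complete: Nov 16, 2023.
The premiere takes place: Nov 16, 2023 + 10 weeks = Jan 25, 2024.
Principal photography wraps: Sep 15, 2023.
The editor's assembly is delivered: Sep 15, 2023 + 2 weeks = Sep 29, 2023.
The DCP is delivered: Sep 29, 2023 + 7 weeks = Nov 17, 2023.
Comparing: the premiere takes place on Jan 25, 2024 vs the DCP is delivered on Nov 17, 2023. Earlier: the DCP is delivered.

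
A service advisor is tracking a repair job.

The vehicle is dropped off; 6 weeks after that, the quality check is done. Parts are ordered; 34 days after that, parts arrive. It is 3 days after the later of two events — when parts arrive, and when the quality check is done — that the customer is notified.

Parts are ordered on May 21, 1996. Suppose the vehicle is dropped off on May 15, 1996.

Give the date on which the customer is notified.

Jun 29, 1996

Parts are ordered: May 21, 1996.
Parts arrive: May 21, 1996 + 34 days = Jun 24, 1996.
The vehicle is dropped off: May 15, 1996.
The quality check is done: May 15, 1996 + 6 weeks = Jun 26, 1996.
Both prerequisites met — parts arrive (Jun 24, 1996), the quality check is done (Jun 26, 1996); the later is Jun 26, 1996.
The customer is notified: Jun 26, 1996 + 3 days = Jun 29, 1996.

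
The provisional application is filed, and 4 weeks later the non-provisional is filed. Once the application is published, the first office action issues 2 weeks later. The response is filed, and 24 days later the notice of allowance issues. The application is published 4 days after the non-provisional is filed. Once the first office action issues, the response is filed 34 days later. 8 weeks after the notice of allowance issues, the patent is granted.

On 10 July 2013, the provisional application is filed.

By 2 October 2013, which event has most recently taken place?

The provisional application is filed: Jul 10, 2013.
The non-provisional is filed: Jul 10, 2013 + 4 weeks = Aug 7, 2013.
The application is published: Aug 7, 2013 + 4 days = Aug 11, 2013.
The first office action issues: Aug 11, 2013 + 2 weeks = Aug 25, 2013.
The response is filed: Aug 25, 2013 + 34 days = Sep 28, 2013.
The notice of allowance issues: Sep 28, 2013 + 24 days = Oct 22, 2013.
The patent is granted: Oct 22, 2013 + 8 weeks = Dec 17, 2013.
Oct 2, 2013 falls between when the response is filed (Sep 28, 2013) and when the notice of allowance issues (Oct 22, 2013).

The response is filed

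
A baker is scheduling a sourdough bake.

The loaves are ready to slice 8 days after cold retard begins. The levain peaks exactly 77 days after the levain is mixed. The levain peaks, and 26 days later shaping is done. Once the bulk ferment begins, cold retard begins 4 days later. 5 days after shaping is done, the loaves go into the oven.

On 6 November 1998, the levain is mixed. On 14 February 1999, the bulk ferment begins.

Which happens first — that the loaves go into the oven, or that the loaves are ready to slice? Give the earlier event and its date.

The loaves go into the oven — 22 February 1999

The levain is mixed: Nov 6, 1998.
The levain peaks: Nov 6, 1998 + 77 days = Jan 22, 1999.
Shaping is done: Jan 22, 1999 + 26 days = Feb 17, 1999.
The loaves go into the oven: Feb 17, 1999 + 5 days = Feb 22, 1999.
The bulk ferment begins: Feb 14, 1999.
Cold retard begins: Feb 14, 1999 + 4 days = Feb 18, 1999.
The loaves are ready to slice: Feb 18, 1999 + 8 days = Feb 26, 1999.
Comparing: the loaves go into the oven on Feb 22, 1999 vs the loaves are ready to slice on Feb 26, 1999. Earlier: the loaves go into the oven.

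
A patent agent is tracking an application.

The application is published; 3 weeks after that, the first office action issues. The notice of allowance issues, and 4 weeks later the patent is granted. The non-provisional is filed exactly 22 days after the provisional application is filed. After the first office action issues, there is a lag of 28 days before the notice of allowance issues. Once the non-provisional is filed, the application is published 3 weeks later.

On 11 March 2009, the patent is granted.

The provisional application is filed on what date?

The patent is granted: Mar 11, 2009.
The notice of allowance issues: Mar 11, 2009 − 4 weeks = Feb 11, 2009.
The first office action issues: Feb 11, 2009 − 28 days = Jan 14, 2009.
The application is published: Jan 14, 2009 − 3 weeks = Dec 24, 2008.
The non-provisional is filed: Dec 24, 2008 − 3 weeks = Dec 3, 2008.
The provisional application is filed: Dec 3, 2008 − 22 days = Nov 11, 2008.

11 November 2008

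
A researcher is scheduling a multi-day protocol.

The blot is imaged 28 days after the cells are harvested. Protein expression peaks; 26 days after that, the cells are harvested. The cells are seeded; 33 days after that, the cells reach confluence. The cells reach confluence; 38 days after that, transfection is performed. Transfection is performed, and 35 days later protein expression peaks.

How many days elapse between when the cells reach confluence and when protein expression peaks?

Causal path: the cells reach confluence → transfection is performed → protein expression peaks.
Total delay along the path: 38 + 35 = 73 days.

73 days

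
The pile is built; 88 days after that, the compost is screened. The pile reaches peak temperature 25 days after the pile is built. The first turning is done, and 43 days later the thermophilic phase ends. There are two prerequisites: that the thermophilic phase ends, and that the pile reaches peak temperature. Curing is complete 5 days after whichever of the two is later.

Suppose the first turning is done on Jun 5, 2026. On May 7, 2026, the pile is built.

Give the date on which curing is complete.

Jul 23, 2026

The first turning is done: Jun 5, 2026.
The thermophilic phase ends: Jun 5, 2026 + 43 days = Jul 18, 2026.
The pile is built: May 7, 2026.
The pile reaches peak temperature: May 7, 2026 + 25 days = Jun 1, 2026.
Both prerequisites met — the thermophilic phase ends (Jul 18, 2026), the pile reaches peak temperature (Jun 1, 2026); the later is Jul 18, 2026.
Curing is complete: Jul 18, 2026 + 5 days = Jul 23, 2026.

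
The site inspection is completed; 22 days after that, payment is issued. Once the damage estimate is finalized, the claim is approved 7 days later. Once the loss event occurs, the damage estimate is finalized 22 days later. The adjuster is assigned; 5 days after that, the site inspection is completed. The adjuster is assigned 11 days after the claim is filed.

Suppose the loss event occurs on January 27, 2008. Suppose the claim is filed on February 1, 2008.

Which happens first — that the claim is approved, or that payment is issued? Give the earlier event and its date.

The claim is approved — February 25, 2008

The loss event occurs: Jan 27, 2008.
The damage estimate is finalized: Jan 27, 2008 + 22 days = Feb 18, 2008.
The claim is approved: Feb 18, 2008 + 7 days = Feb 25, 2008.
The claim is filed: Feb 1, 2008.
The adjuster is assigned: Feb 1, 2008 + 11 days = Feb 12, 2008.
The site inspection is completed: Feb 12, 2008 + 5 days = Feb 17, 2008.
Payment is issued: Feb 17, 2008 + 22 days = Mar 10, 2008.
Comparing: the claim is approved on Feb 25, 2008 vs payment is issued on Mar 10, 2008. Earlier: the claim is approved.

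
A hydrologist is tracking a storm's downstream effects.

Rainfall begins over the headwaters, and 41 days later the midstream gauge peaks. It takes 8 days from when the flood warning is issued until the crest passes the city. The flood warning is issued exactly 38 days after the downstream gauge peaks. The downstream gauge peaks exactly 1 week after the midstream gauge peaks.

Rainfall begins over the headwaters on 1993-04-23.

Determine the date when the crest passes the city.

Rainfall begins over the headwaters: Apr 23, 1993.
The midstream gauge peaks: Apr 23, 1993 + 41 days = Jun 3, 1993.
The downstream gauge peaks: Jun 3, 1993 + 1 week = Jun 10, 1993.
The flood warning is issued: Jun 10, 1993 + 38 days = Jul 18, 1993.
The crest passes the city: Jul 18, 1993 + 8 days = Jul 26, 1993.

1993-07-26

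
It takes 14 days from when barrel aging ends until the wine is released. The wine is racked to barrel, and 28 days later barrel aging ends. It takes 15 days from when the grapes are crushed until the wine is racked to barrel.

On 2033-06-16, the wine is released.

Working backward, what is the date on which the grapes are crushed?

2033-04-20

The wine is released: Jun 16, 2033.
Barrel aging ends: Jun 16, 2033 − 14 days = Jun 2, 2033.
The wine is racked to barrel: Jun 2, 2033 − 28 days = May 5, 2033.
The grapes are crushed: May 5, 2033 − 15 days = Apr 20, 2033.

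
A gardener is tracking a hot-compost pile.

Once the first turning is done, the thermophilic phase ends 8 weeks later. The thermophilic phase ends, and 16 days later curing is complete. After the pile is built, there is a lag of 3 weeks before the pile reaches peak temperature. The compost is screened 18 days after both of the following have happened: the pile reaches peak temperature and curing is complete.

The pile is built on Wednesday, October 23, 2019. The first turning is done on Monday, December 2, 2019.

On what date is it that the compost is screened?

The pile is built: Oct 23, 2019.
The pile reaches peak temperature: Oct 23, 2019 + 3 weeks = Nov 13, 2019.
The first turning is done: Dec 2, 2019.
The thermophilic phase ends: Dec 2, 2019 + 8 weeks = Jan 27, 2020.
Curing is complete: Jan 27, 2020 + 16 days = Feb 12, 2020.
Both prerequisites met — the pile reaches peak temperature (Nov 13, 2019), curing is complete (Feb 12, 2020); the later is Feb 12, 2020.
The compost is screened: Feb 12, 2020 + 18 days = Mar 1, 2020.

Sunday, March 1, 2020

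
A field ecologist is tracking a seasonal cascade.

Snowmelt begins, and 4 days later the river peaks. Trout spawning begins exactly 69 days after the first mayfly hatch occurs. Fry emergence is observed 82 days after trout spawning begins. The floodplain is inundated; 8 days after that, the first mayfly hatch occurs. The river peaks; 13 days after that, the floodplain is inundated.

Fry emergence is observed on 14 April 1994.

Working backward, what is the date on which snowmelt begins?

20 October 1993

Fry emergence is observed: Apr 14, 1994.
Trout spawning begins: Apr 14, 1994 − 82 days = Jan 22, 1994.
The first mayfly hatch occurs: Jan 22, 1994 − 69 days = Nov 14, 1993.
The floodplain is inundated: Nov 14, 1993 − 8 days = Nov 6, 1993.
The river peaks: Nov 6, 1993 − 13 days = Oct 24, 1993.
Snowmelt begins: Oct 24, 1993 − 4 days = Oct 20, 1993.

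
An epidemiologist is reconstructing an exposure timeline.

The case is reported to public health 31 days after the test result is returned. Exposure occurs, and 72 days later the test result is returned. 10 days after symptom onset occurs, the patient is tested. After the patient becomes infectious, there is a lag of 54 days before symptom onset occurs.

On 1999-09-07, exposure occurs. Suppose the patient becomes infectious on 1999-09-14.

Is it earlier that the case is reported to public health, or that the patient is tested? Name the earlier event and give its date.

The patient is tested — 1999-11-17

Exposure occurs: Sep 7, 1999.
The test result is returned: Sep 7, 1999 + 72 days = Nov 18, 1999.
The case is reported to public health: Nov 18, 1999 + 31 days = Dec 19, 1999.
The patient becomes infectious: Sep 14, 1999.
Symptom onset occurs: Sep 14, 1999 + 54 days = Nov 7, 1999.
The patient is tested: Nov 7, 1999 + 10 days = Nov 17, 1999.
Comparing: the case is reported to public health on Dec 19, 1999 vs the patient is tested on Nov 17, 1999. Earlier: the patient is tested.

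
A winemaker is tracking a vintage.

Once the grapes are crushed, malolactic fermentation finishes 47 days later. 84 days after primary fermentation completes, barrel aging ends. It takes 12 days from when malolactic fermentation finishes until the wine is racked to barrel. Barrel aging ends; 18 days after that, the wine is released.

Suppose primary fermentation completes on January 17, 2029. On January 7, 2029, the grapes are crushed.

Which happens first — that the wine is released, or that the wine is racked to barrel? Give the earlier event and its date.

The wine is racked to barrel — March 7, 2029

Primary fermentation completes: Jan 17, 2029.
Barrel aging ends: Jan 17, 2029 + 84 days = Apr 11, 2029.
The wine is released: Apr 11, 2029 + 18 days = Apr 29, 2029.
The grapes are crushed: Jan 7, 2029.
Malolactic fermentation finishes: Jan 7, 2029 + 47 days = Feb 23, 2029.
The wine is racked to barrel: Feb 23, 2029 + 12 days = Mar 7, 2029.
Comparing: the wine is released on Apr 29, 2029 vs the wine is racked to barrel on Mar 7, 2029. Earlier: the wine is racked to barrel.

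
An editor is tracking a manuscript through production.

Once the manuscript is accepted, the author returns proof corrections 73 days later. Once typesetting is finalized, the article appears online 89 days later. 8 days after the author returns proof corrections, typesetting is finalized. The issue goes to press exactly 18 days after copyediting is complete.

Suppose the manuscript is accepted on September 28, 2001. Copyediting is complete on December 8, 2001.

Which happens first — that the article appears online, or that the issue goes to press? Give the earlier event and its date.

The manuscript is accepted: Sep 28, 2001.
The author returns proof corrections: Sep 28, 2001 + 73 days = Dec 10, 2001.
Typesetting is finalized: Dec 10, 2001 + 8 days = Dec 18, 2001.
The article appears online: Dec 18, 2001 + 89 days = Mar 17, 2002.
Copyediting is complete: Dec 8, 2001.
The issue goes to press: Dec 8, 2001 + 18 days = Dec 26, 2001.
Comparing: the article appears online on Mar 17, 2002 vs the issue goes to press on Dec 26, 2001. Earlier: the issue goes to press.

The issue goes to press — December 26, 2001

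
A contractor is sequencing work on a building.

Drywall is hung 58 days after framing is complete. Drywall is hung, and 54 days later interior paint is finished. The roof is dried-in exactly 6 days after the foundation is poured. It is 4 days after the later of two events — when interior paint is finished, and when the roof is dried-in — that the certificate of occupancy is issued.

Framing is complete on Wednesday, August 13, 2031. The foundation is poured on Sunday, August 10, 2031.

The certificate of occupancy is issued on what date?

Framing is complete: Aug 13, 2031.
Drywall is hung: Aug 13, 2031 + 58 days = Oct 10, 2031.
Interior paint is finished: Oct 10, 2031 + 54 days = Dec 3, 2031.
The foundation is poured: Aug 10, 2031.
The roof is dried-in: Aug 10, 2031 + 6 days = Aug 16, 2031.
Both prerequisites met — interior paint is finished (Dec 3, 2031), the roof is dried-in (Aug 16, 2031); the later is Dec 3, 2031.
The certificate of occupancy is issued: Dec 3, 2031 + 4 days = Dec 7, 2031.

Sunday, December 7, 2031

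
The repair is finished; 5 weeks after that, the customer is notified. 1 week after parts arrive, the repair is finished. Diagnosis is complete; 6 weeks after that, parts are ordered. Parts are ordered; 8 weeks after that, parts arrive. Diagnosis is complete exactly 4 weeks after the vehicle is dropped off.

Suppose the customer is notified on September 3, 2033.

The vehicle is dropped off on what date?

March 19, 2033

The customer is notified: Sep 3, 2033.
The repair is finished: Sep 3, 2033 − 5 weeks = Jul 30, 2033.
Parts arrive: Jul 30, 2033 − 1 week = Jul 23, 2033.
Parts are ordered: Jul 23, 2033 − 8 weeks = May 28, 2033.
Diagnosis is complete: May 28, 2033 − 6 weeks = Apr 16, 2033.
The vehicle is dropped off: Apr 16, 2033 − 4 weeks = Mar 19, 2033.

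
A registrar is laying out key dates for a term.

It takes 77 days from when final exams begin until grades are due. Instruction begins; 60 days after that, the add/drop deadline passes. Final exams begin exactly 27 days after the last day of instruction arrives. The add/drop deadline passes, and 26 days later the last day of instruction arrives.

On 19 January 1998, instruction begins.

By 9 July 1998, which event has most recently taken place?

Final exams begin

Instruction begins: Jan 19, 1998.
The add/drop deadline passes: Jan 19, 1998 + 60 days = Mar 20, 1998.
The last day of instruction arrives: Mar 20, 1998 + 26 days = Apr 15, 1998.
Final exams begin: Apr 15, 1998 + 27 days = May 12, 1998.
Grades are due: May 12, 1998 + 77 days = Jul 28, 1998.
Jul 9, 1998 falls between when final exams begin (May 12, 1998) and when grades are due (Jul 28, 1998).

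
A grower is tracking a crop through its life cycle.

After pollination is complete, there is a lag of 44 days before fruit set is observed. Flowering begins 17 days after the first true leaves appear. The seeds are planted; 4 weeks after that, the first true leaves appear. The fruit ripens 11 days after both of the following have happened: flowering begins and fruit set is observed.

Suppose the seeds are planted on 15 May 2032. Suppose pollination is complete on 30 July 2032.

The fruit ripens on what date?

23 September 2032

The seeds are planted: May 15, 2032.
The first true leaves appear: May 15, 2032 + 4 weeks = Jun 12, 2032.
Flowering begins: Jun 12, 2032 + 17 days = Jun 29, 2032.
Pollination is complete: Jul 30, 2032.
Fruit set is observed: Jul 30, 2032 + 44 days = Sep 12, 2032.
Both prerequisites met — flowering begins (Jun 29, 2032), fruit set is observed (Sep 12, 2032); the later is Sep 12, 2032.
The fruit ripens: Sep 12, 2032 + 11 days = Sep 23, 2032.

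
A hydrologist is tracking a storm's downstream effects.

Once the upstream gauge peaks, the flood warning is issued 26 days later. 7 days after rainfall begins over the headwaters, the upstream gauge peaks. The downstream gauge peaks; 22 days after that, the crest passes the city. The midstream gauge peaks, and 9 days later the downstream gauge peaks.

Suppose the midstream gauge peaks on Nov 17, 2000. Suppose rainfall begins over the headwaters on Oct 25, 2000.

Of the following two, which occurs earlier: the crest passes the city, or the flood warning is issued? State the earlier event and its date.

The flood warning is issued — Nov 27, 2000

The midstream gauge peaks: Nov 17, 2000.
The downstream gauge peaks: Nov 17, 2000 + 9 days = Nov 26, 2000.
The crest passes the city: Nov 26, 2000 + 22 days = Dec 18, 2000.
Rainfall begins over the headwaters: Oct 25, 2000.
The upstream gauge peaks: Oct 25, 2000 + 7 days = Nov 1, 2000.
The flood warning is issued: Nov 1, 2000 + 26 days = Nov 27, 2000.
Comparing: the crest passes the city on Dec 18, 2000 vs the flood warning is issued on Nov 27, 2000. Earlier: the flood warning is issued.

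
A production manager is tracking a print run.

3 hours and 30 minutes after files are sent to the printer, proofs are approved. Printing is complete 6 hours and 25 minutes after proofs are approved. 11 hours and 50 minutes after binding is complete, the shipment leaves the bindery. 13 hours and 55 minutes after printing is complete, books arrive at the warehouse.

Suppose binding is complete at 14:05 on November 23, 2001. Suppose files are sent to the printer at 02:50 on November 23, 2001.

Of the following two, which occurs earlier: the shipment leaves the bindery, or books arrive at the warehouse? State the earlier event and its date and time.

Binding is complete: 14:05 Nov 23, 2001.
The shipment leaves the bindery: 14:05 Nov 23, 2001 + 11h50m = 01:55 Nov 24, 2001.
Files are sent to the printer: 02:50 Nov 23, 2001.
Proofs are approved: 02:50 Nov 23, 2001 + 3h30m = 06:20 Nov 23, 2001.
Printing is complete: 06:20 Nov 23, 2001 + 6h25m = 12:45 Nov 23, 2001.
Books arrive at the warehouse: 12:45 Nov 23, 2001 + 13h55m = 02:40 Nov 24, 2001.
Comparing: the shipment leaves the bindery at 01:55 Nov 24, 2001 vs books arrive at the warehouse at 02:40 Nov 24, 2001. Earlier: the shipment leaves the bindery.

The shipment leaves the bindery — 01:55 on November 24, 2001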